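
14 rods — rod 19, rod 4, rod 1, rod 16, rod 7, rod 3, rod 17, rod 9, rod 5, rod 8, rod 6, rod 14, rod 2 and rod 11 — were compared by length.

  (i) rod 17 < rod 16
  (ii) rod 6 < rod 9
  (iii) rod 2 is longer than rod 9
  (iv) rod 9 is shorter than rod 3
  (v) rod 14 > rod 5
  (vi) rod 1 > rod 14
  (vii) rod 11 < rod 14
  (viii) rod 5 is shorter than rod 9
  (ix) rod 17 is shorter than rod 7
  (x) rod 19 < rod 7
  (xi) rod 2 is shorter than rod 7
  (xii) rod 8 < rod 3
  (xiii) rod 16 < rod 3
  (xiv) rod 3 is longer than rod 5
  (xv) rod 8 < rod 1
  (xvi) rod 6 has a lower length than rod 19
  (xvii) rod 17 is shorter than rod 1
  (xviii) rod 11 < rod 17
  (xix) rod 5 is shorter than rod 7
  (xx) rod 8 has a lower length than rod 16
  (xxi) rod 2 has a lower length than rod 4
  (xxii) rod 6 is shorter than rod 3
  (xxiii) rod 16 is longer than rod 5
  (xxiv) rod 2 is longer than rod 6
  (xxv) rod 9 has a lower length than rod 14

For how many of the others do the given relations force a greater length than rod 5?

Directly above rod 5: rod 9, rod 14, rod 16, rod 3, rod 7.
One step further: rod 2, rod 1 (7 so far).
One step further: rod 4 (8 so far).
No other element is forced above rod 5 by the given relations, so the count is 8.

8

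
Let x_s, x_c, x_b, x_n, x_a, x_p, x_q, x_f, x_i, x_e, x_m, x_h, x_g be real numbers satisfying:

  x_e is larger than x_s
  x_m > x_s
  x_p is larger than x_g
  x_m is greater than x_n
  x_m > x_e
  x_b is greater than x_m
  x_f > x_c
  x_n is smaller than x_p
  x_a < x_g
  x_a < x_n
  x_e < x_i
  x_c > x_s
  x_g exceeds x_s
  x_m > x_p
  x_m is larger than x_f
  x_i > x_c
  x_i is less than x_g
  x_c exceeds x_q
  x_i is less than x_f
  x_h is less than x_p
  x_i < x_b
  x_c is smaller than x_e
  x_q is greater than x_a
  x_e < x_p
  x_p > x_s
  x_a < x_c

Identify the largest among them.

x_a is not greatest since x_a < x_n; x_n is not greatest since x_n < x_m; x_s is not greatest since x_s < x_e; x_q is not greatest since x_q < x_c; x_c is not greatest since x_c < x_i; x_e is not greatest since x_e < x_p; x_i is not greatest since x_i < x_b; x_h is not greatest since x_h < x_p; x_f is not greatest since x_f < x_m; x_g is not greatest since x_g < x_p; x_p is not greatest since x_p < x_m; x_m is not greatest since x_m < x_b.
Only x_b has nothing above it, so x_b is the largest.

x_b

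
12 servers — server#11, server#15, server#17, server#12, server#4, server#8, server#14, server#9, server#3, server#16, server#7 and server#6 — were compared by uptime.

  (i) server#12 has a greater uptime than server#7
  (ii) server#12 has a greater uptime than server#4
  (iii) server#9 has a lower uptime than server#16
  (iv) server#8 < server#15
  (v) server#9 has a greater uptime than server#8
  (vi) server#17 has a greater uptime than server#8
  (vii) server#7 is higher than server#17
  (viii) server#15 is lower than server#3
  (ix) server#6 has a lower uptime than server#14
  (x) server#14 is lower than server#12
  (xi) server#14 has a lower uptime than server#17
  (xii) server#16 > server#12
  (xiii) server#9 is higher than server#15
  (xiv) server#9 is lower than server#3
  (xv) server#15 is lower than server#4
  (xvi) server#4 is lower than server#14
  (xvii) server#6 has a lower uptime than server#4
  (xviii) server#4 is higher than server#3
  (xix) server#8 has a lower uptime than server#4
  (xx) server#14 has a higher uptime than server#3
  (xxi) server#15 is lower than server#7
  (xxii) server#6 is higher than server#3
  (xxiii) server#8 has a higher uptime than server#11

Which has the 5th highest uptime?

Chaining the given pairs: server#11 < server#8 < server#15 < server#9 < server#3 < server#6 < server#4 < server#14 < server#17 < server#7 < server#12 < server#16.
The 5th largest is server#14.

server#14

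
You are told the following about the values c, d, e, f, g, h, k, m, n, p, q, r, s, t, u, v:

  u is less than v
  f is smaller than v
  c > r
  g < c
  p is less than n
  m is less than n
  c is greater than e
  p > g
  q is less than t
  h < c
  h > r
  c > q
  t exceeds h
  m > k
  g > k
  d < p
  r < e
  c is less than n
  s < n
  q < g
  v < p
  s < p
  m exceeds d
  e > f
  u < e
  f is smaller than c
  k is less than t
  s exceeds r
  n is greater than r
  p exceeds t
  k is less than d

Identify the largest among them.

r is not greatest since r < e; s is not greatest since s < n; u is not greatest since u < e; f is not greatest since f < v; q is not greatest since q < g; k is not greatest since k < t; d is not greatest since d < m; h is not greatest since h < t; e is not greatest since e < c; g is not greatest since g < p; t is not greatest since t < p; m is not greatest since m < n; c is not greatest since c < n; v is not greatest since v < p; p is not greatest since p < n.
Only n has nothing above it, so n is the largest.

n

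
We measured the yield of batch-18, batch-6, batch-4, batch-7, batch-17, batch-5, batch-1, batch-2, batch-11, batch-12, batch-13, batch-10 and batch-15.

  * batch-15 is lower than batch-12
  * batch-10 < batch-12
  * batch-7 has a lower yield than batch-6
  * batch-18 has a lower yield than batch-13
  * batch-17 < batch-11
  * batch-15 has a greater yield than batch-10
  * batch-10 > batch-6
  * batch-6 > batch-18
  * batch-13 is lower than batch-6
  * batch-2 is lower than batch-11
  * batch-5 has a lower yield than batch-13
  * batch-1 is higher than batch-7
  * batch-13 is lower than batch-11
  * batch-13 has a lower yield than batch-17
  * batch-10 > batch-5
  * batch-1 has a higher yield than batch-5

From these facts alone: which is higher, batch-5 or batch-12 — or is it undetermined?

batch-5 < batch-13 and batch-13 < batch-6 give batch-5 < batch-6.
Then batch-6 < batch-10 extends the chain to batch-10.
With batch-10 < batch-12: batch-5 < batch-13 < batch-6 < batch-10 < batch-12.
So batch-12 is higher.

batch-12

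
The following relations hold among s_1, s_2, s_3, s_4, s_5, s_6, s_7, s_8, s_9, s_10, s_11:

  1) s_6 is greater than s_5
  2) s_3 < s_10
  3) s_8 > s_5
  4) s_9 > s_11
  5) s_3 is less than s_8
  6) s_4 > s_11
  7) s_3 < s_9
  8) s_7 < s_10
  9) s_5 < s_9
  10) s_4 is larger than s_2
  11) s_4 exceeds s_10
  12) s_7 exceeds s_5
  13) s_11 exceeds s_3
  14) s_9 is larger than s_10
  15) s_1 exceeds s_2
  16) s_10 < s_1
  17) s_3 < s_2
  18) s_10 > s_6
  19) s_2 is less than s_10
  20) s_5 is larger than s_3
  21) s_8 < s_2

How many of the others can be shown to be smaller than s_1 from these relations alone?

7

From s_1 the given relations immediately reach s_2, s_10.
From those, s_3, s_6, s_7, s_8 — 6 in total.
From those, s_5 — 7 in total.
No other element is forced below s_1 by the given relations, so the count is 7.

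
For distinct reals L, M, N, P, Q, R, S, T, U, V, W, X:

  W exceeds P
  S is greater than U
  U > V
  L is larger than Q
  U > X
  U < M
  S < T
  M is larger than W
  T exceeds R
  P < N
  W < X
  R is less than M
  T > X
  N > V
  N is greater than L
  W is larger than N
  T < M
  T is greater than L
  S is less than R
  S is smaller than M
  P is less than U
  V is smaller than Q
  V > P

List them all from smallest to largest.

P < V < Q < L < N < W < X < U < S < R < T < M

Nothing is placed below P, so it is least; from there P < V; V < Q; Q < L; L < N; N < W; W < X; X < U; U < S; S < R; R < T; T < M, each given directly.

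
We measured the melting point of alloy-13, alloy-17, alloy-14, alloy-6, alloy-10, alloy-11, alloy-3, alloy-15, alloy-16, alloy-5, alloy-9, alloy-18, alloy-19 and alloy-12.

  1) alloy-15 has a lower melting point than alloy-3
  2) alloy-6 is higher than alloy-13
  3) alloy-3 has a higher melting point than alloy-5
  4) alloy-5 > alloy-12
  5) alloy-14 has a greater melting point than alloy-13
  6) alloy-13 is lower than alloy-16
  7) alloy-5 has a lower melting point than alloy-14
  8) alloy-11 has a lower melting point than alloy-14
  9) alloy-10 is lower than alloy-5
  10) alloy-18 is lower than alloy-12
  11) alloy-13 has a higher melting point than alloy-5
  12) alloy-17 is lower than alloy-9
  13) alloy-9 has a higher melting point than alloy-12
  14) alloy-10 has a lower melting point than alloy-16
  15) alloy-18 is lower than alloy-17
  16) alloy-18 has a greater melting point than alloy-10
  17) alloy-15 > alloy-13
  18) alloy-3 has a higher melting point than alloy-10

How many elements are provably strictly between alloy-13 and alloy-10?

Chaining upward from alloy-10 reaches: alloy-18, alloy-17, alloy-12, alloy-5, alloy-6, alloy-14, alloy-15, alloy-3, alloy-16, alloy-9.
Chaining downward from alloy-13 reaches: alloy-18, alloy-12, alloy-5.
Strictly between alloy-10 and alloy-13 are those in both lists: alloy-18, alloy-12, alloy-5 — 3 elements.

3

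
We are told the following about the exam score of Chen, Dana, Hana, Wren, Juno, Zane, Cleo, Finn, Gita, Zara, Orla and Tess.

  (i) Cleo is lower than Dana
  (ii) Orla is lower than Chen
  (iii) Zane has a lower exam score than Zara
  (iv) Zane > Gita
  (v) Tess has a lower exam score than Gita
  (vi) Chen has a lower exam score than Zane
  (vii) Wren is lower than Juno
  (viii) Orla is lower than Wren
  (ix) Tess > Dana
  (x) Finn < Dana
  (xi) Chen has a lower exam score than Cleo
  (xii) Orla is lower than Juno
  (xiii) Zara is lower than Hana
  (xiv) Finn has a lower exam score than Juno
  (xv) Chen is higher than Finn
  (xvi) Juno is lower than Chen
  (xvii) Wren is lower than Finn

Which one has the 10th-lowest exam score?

Zane

Chaining the given pairs: Orla < Wren < Finn < Juno < Chen < Cleo < Dana < Tess < Gita < Zane < Zara < Hana.
The 10th smallest is Zane.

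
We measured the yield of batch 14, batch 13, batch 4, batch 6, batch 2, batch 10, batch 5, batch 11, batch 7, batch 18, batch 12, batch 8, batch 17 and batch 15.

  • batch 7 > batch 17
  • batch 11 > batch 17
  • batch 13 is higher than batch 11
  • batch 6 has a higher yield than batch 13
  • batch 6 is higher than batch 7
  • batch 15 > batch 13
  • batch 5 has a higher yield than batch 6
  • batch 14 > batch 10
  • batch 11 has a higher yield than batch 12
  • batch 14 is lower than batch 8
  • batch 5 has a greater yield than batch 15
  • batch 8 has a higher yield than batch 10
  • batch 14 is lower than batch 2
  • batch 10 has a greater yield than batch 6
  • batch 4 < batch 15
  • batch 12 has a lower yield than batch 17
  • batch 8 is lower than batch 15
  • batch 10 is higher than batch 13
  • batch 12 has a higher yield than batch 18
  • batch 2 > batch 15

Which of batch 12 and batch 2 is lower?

batch 12

Following the relations from batch 12: batch 12 < batch 11 < batch 13 < batch 6 < batch 10 < batch 14 < batch 8 < batch 15 < batch 2.
So batch 12 < batch 2; batch 12 is the lower of the two.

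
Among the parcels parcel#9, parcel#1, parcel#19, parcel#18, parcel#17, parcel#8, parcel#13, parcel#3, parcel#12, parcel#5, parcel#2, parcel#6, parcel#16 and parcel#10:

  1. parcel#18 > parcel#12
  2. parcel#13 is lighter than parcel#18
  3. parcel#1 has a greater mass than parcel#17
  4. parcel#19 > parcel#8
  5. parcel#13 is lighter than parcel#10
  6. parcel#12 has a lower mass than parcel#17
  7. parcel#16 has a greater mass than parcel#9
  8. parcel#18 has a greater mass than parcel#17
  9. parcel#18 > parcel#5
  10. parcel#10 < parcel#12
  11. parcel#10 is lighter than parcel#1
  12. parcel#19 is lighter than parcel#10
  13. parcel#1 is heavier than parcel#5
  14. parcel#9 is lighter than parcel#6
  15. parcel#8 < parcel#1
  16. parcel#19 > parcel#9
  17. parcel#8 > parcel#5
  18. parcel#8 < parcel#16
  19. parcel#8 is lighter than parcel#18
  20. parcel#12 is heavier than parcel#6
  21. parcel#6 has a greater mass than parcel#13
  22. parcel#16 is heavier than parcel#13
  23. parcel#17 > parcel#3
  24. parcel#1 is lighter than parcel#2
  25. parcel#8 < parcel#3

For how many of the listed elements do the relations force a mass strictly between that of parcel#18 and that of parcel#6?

2

Chaining upward from parcel#6 reaches: parcel#12, parcel#17, parcel#1, parcel#2.
Chaining downward from parcel#18 reaches: parcel#5, parcel#9, parcel#13, parcel#8, parcel#19, parcel#3, parcel#10, parcel#12, parcel#17.
Strictly between parcel#6 and parcel#18 are those in both lists: parcel#12, parcel#17 — 2 elements.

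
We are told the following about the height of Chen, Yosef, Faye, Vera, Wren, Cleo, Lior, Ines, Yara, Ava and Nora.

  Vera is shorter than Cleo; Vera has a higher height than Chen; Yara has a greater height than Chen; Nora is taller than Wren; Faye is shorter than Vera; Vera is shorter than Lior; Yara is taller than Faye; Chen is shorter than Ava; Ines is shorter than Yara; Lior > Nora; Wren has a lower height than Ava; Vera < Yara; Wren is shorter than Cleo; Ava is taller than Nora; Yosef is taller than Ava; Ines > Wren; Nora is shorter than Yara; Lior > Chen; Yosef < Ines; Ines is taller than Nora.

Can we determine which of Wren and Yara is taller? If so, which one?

The relevant relations are Wren < Nora; Nora < Ava; Ava < Yosef; Yosef < Ines; Ines < Yara.
Chaining these gives Wren < Nora < Ava < Yosef < Ines < Yara.
So Yara is taller.

Yara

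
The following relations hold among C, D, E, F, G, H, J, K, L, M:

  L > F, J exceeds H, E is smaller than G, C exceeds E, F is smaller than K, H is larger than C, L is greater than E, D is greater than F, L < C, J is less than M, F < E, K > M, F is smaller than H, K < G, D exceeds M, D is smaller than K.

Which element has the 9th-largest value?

E

The consecutive relations fix a unique order: F < E < L < C < H < J < M < D < K < G.
The 9th largest is E.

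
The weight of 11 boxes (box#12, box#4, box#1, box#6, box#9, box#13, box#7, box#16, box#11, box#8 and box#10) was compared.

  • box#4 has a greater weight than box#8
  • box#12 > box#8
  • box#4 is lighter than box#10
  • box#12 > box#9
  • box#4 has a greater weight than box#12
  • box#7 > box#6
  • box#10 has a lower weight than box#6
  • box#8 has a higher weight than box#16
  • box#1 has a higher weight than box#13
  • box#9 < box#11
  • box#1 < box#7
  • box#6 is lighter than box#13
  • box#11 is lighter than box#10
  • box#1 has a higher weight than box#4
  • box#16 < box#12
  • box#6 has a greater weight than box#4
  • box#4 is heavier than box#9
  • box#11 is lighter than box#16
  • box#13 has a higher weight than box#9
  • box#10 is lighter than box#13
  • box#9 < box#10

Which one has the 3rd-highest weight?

box#13

Piecing the relations together gives one ordering: box#9 < box#11 < box#16 < box#8 < box#12 < box#4 < box#10 < box#6 < box#13 < box#1 < box#7.
Counting 3 from the largest end gives box#13.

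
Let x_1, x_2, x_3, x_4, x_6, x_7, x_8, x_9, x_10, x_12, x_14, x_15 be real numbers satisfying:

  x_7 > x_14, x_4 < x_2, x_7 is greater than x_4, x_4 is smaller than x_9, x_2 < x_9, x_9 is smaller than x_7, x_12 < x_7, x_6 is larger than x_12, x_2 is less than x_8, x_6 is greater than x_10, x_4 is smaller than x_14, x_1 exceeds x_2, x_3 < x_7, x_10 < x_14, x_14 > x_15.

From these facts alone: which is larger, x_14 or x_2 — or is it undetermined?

Following every chain through x_2: above x_2 we get x_9, x_1, x_7, x_8; below x_2 we get x_4.
x_14 is not reached, and no chain runs the other way from x_14 to x_2.
So the given relations leave the order of x_2 and x_14 undetermined.

undetermined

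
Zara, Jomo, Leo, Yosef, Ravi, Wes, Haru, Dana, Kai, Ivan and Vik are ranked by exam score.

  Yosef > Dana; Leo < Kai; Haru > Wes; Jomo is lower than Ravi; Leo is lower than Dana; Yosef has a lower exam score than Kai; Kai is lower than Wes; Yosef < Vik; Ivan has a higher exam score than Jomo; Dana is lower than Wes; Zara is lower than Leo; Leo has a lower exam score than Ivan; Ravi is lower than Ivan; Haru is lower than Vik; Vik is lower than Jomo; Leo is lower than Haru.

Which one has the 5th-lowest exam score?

Kai

Chaining the given pairs: Zara < Leo < Dana < Yosef < Kai < Wes < Haru < Vik < Jomo < Ravi < Ivan.
Counting 5 from the smallest end gives Kai.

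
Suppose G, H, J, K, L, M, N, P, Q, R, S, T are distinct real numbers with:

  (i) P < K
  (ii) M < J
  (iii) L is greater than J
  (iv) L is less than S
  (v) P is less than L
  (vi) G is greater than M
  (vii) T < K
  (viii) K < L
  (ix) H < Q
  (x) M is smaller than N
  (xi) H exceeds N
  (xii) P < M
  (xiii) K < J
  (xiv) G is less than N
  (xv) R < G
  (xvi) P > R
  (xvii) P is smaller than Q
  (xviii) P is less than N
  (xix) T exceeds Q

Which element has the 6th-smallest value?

Piecing the relations together gives one ordering: R < P < M < G < N < H < Q < T < K < J < L < S.
Counting 6 from the smallest end gives H.

H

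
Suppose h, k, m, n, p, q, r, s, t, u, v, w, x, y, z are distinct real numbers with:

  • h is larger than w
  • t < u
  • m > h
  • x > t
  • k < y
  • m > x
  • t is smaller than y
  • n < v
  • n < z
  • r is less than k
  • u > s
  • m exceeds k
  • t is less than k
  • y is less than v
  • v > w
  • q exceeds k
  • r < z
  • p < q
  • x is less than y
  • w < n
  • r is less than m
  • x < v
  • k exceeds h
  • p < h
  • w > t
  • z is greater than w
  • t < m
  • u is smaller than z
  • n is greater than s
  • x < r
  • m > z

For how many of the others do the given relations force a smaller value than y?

7

The elements the relations force below y are p, t, x, w, h, r, k — no chain reaches any other.
That is 7.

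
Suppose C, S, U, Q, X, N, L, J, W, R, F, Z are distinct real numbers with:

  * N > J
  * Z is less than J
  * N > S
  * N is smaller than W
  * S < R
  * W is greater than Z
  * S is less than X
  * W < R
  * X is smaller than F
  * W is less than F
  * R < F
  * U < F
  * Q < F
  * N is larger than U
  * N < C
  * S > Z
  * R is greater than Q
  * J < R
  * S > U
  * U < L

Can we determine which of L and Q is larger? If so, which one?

Following every chain through Q: above Q we get R, F.
L is not reached, and no chain runs the other way from L to Q.
So the given relations leave the order of Q and L undetermined.

undetermined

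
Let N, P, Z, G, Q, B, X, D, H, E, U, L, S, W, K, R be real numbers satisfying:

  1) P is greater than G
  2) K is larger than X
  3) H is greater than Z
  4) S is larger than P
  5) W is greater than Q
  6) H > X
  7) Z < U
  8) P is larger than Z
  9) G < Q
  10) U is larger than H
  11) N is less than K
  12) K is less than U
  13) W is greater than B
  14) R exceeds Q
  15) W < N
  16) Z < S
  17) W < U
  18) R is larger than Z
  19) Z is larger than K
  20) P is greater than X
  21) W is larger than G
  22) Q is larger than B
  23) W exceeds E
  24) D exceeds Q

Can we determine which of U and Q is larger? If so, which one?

U

Q < W and W < N give Q < N.
With N < K: Q < W < N < K.
Then K < Z extends the chain to Z.
Then Z < H extends the chain to H.
With H < U: Q < W < N < K < Z < H < U.
So U is larger.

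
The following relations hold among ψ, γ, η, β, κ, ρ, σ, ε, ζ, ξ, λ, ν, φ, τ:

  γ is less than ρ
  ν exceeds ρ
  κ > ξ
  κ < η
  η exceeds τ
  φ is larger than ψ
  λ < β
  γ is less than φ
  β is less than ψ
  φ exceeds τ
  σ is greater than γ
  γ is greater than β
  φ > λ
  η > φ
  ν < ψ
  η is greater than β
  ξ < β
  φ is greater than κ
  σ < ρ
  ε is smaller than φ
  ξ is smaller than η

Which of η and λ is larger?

η

Link the given pairs in sequence: λ < β; β < γ; γ < σ; σ < ρ; ρ < ν; ν < ψ; ψ < φ; φ < η.
Together: λ < β < γ < σ < ρ < ν < ψ < φ < η.
So λ < η; η is the larger of the two.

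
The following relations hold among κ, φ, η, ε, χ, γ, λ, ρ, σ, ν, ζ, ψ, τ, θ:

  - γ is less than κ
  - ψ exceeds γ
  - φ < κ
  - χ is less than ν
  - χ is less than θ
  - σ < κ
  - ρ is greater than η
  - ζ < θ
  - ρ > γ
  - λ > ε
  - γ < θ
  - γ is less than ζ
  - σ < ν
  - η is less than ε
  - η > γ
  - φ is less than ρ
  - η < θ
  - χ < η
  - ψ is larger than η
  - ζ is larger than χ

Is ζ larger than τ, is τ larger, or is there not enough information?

Following every chain through ζ: above ζ we get θ; below ζ we get χ, γ.
τ is not reached, and no chain runs the other way from τ to ζ.
So the given relations leave the order of ζ and τ undetermined.

undetermined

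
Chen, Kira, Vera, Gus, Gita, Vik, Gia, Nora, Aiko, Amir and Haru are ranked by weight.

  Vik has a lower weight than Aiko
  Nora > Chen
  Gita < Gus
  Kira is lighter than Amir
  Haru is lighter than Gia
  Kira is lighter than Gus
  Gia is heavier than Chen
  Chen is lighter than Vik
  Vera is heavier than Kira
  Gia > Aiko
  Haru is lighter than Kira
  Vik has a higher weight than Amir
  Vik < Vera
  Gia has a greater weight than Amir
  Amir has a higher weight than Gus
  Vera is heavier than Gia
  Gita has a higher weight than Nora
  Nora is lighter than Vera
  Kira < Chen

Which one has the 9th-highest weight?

Piecing the relations together gives one ordering: Haru < Kira < Chen < Nora < Gita < Gus < Amir < Vik < Aiko < Gia < Vera.
The 9th largest is Chen.

Chen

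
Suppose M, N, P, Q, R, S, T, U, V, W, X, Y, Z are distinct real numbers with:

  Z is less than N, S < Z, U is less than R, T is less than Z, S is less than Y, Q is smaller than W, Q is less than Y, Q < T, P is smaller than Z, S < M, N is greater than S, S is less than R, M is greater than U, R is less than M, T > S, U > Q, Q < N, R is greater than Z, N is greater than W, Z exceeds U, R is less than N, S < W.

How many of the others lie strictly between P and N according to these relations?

Chaining upward from P reaches: Z, R, M.
Chaining downward from N reaches: Q, S, T, U, Z, R, W.
Strictly between P and N are those in both lists: Z, R — 2 elements.

2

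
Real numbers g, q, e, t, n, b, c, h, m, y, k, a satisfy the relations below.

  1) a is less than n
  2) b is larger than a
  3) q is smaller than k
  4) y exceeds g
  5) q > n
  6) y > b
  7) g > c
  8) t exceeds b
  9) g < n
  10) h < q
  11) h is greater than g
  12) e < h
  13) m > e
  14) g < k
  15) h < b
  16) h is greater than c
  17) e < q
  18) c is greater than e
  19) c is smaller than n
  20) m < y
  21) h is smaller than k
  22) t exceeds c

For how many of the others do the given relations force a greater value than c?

From c the given relations immediately reach g, h, n, t.
From those, b, q, y, k — 8 in total.
No other element is forced above c by the given relations, so the count is 8.

8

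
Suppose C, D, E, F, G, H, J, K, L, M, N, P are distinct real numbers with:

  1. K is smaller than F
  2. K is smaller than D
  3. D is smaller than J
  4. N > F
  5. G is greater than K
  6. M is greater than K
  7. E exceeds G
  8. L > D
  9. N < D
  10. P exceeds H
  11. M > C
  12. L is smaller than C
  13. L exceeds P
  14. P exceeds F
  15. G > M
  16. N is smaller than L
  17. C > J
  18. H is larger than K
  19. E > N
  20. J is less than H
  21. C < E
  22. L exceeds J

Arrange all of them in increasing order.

K < F < N < D < J < H < P < L < C < M < G < E

Each adjacent pair is fixed by a given relation: K < F; F < N; N < D; D < J; J < H; H < P; P < L; L < C; C < M; M < G; G < E. Chaining them end to end gives the full order.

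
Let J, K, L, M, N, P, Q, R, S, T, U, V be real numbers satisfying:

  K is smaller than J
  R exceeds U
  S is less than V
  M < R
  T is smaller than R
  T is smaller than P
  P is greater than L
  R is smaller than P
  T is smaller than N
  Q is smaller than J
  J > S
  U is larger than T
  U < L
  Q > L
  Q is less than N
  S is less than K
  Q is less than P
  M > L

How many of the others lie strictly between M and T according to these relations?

Chaining upward from T reaches: U, L, Q, J, N, R, P.
Chaining downward from M reaches: U, L.
Strictly between T and M are those in both lists: U, L — 2 elements.

2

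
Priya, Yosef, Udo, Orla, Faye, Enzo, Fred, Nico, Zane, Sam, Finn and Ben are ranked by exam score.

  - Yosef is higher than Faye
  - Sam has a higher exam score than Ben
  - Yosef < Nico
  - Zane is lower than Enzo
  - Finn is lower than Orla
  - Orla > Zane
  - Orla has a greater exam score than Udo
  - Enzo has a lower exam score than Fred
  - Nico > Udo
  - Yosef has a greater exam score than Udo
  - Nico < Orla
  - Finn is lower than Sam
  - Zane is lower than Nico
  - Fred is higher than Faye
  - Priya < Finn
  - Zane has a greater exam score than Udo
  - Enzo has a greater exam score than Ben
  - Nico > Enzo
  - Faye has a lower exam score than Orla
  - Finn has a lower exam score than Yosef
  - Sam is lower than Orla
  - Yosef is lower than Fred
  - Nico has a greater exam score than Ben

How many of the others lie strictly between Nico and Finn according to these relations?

Chaining upward from Finn reaches: Sam, Yosef, Orla, Fred.
Chaining downward from Nico reaches: Priya, Udo, Faye, Zane, Ben, Enzo, Yosef.
Strictly between Finn and Nico are those in both lists: Yosef — 1 element.

1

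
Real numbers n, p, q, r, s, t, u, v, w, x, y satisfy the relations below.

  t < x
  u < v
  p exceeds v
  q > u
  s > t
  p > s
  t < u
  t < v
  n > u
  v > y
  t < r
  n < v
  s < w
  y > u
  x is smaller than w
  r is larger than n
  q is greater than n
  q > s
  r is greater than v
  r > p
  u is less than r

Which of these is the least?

Chaining upward from t: directly above it, u, s, v, x, r; then n, y, p, w, q.
That covers every other element, and nothing is given below t, so t is the least.

t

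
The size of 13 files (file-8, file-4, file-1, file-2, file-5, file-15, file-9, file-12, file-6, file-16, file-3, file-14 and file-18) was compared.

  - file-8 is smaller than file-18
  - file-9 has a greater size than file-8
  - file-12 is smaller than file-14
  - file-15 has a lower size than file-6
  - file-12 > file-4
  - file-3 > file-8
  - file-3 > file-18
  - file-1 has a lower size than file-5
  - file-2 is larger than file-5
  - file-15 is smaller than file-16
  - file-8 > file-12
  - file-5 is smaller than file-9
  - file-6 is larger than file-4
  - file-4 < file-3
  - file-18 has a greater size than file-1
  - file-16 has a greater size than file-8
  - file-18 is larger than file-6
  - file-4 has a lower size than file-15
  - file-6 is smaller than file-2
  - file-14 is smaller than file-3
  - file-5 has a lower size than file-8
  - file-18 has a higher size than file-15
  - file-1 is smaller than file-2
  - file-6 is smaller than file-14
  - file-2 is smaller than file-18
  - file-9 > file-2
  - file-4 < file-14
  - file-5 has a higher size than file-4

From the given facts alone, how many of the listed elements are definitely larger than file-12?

The elements the relations force above file-12 are file-8, file-16, file-14, file-18, file-3, file-9 — no chain reaches any other.
That is 6.

6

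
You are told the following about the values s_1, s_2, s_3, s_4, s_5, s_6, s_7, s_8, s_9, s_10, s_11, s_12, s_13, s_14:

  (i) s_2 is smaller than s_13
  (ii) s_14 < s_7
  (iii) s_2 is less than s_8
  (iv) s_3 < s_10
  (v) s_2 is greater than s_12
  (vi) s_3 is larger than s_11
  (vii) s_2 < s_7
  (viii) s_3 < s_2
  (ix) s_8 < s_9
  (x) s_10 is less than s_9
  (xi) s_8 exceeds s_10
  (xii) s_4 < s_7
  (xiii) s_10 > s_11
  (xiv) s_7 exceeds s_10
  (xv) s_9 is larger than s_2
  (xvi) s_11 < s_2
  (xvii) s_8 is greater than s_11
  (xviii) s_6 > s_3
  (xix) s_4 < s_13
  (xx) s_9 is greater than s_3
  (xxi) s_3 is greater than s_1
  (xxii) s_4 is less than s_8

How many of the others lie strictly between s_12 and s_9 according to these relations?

2

The relations place s_12 below s_9. An element lies strictly between them when it is forced above s_12 and also forced below s_9.
Above s_12: {s_2, s_13, s_8, s_7}. Below s_9: {s_11, s_4, s_1, s_3, s_2, s_10, s_8}.
Intersection: {s_2, s_8} — 2.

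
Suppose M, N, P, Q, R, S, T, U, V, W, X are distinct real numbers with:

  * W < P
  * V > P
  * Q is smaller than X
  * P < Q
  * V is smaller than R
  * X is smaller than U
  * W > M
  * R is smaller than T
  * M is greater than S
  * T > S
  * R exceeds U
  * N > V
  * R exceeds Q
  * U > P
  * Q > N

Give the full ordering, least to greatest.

S < M < W < P < V < N < Q < X < U < R < T

The consecutive links are each given: S < M; M < W; W < P; P < V; V < N; N < Q; Q < X; X < U; U < R; R < T.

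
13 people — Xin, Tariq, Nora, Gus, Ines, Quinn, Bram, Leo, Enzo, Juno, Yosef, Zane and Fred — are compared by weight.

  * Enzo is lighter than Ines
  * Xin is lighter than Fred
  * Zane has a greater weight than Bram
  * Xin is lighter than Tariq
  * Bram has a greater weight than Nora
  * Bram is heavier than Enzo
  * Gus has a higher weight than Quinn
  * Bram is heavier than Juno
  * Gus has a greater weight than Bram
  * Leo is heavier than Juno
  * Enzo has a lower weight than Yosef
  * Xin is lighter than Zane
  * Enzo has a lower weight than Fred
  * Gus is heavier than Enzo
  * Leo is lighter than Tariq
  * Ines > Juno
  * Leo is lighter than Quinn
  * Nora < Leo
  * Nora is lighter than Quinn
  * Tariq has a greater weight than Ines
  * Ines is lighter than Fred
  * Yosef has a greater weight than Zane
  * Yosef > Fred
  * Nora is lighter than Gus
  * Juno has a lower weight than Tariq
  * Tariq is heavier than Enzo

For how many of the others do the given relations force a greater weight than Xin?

4

The elements the relations force above Xin are Tariq, Fred, Zane, Yosef — no chain reaches any other.
That is 4.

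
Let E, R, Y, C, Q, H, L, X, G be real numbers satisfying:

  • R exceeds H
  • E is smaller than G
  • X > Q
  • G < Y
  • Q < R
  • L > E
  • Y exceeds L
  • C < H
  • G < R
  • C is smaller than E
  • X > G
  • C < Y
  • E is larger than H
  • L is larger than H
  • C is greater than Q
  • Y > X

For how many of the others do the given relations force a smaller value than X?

5

The elements the relations force below X are Q, C, H, E, G — no chain reaches any other.
That is 5.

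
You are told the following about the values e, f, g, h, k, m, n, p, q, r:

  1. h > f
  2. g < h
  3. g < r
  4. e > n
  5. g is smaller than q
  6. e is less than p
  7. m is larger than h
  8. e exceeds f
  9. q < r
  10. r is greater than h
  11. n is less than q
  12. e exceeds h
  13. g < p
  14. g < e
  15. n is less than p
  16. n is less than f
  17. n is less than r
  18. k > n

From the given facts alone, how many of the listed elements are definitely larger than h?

Directly above h: e, m, r.
One step further: p (4 so far).
Nothing else is reachable above h; 4 in all.

4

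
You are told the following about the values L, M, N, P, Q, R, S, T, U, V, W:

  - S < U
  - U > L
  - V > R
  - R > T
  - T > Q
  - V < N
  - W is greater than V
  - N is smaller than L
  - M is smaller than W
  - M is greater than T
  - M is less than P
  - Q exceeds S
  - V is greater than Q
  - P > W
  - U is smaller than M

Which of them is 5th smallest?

V

Chaining the given pairs: S < Q < T < R < V < N < L < U < M < W < P.
Counting 5 from the smallest end gives V.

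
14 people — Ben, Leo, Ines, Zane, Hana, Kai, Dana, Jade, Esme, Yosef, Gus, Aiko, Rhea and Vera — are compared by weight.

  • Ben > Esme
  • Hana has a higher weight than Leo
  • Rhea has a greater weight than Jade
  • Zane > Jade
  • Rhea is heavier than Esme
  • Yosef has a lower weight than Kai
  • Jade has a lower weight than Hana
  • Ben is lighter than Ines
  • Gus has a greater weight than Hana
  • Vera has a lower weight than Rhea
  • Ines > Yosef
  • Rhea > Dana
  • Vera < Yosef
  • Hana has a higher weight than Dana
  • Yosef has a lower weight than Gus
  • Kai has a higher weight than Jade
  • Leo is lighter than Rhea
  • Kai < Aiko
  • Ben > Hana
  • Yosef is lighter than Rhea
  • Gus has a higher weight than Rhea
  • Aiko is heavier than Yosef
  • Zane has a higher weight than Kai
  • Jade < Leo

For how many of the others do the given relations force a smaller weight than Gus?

8

Directly below Gus: Yosef, Hana, Rhea.
One step further: Esme, Dana, Jade, Leo, Vera (8 so far).
No other element is forced below Gus by the given relations, so the count is 8.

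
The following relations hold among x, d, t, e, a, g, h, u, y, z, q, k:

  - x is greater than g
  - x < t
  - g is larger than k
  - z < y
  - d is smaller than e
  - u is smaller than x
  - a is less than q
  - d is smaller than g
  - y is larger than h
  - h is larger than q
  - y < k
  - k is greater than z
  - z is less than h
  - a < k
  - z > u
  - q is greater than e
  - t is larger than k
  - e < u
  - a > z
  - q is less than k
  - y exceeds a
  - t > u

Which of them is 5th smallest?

Piecing the relations together gives one ordering: d < e < u < z < a < q < h < y < k < g < x < t.
Counting 5 from the smallest end gives a.

a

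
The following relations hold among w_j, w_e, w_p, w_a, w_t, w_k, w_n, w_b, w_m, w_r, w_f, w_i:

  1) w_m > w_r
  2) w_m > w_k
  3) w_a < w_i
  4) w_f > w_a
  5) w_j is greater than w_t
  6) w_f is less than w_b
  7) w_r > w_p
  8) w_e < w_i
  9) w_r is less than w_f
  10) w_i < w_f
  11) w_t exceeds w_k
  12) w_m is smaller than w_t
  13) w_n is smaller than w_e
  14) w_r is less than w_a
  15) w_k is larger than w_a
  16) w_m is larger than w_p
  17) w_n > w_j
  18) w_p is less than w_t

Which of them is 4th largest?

Piecing the relations together gives one ordering: w_p < w_r < w_a < w_k < w_m < w_t < w_j < w_n < w_e < w_i < w_f < w_b.
Counting 4 from the largest end gives w_e.

w_e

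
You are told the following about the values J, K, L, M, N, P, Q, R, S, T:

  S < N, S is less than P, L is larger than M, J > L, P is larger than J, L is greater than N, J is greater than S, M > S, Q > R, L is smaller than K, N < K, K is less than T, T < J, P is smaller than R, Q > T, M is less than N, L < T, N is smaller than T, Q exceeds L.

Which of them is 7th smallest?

Chaining the given pairs: S < M < N < L < K < T < J < P < R < Q.
The 7th smallest is J.

J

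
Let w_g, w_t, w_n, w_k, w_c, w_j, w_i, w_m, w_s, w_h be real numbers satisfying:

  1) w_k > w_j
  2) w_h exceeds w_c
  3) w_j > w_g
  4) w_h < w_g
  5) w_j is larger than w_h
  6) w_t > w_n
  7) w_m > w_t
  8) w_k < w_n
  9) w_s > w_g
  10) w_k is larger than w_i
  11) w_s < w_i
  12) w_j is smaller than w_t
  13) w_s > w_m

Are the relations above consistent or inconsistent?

Chaining the given relations yields w_k < w_n < w_t < w_m < w_s < w_i, so w_k < w_i. But one relation states w_i < w_k. These cannot both hold.

inconsistent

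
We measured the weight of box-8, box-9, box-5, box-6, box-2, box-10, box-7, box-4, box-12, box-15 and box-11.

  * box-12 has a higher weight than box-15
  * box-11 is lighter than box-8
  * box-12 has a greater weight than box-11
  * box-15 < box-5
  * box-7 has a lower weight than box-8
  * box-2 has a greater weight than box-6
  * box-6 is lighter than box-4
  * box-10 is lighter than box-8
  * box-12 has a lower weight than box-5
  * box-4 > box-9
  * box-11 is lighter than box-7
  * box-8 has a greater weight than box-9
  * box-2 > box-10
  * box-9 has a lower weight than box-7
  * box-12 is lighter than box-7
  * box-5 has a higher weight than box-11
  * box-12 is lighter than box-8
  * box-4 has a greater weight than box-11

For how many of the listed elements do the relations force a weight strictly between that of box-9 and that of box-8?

1

The relations place box-9 below box-8. An element lies strictly between them when it is forced above box-9 and also forced below box-8.
Above box-9: {box-7, box-4}. Below box-8: {box-11, box-15, box-12, box-7, box-10}.
Intersection: {box-7} — 1.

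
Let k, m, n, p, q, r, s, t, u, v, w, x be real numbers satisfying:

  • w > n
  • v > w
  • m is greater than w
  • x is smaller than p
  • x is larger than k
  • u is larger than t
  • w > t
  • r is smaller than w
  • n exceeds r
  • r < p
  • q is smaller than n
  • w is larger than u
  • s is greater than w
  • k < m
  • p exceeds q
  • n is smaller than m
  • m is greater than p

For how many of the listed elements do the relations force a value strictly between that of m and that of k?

Chaining upward from k reaches: x, p.
Chaining downward from m reaches: t, q, r, n, u, x, p, w.
Strictly between k and m are those in both lists: x, p — 2 elements.

2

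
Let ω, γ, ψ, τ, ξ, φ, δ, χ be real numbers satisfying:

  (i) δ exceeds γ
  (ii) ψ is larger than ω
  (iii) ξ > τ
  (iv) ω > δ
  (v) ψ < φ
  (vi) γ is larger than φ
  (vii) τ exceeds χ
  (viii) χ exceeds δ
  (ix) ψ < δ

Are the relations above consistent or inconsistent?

We have δ < ω stated directly, yet also ω < ψ < φ < γ < δ by chaining the others — so ω < δ. Contradiction.

inconsistent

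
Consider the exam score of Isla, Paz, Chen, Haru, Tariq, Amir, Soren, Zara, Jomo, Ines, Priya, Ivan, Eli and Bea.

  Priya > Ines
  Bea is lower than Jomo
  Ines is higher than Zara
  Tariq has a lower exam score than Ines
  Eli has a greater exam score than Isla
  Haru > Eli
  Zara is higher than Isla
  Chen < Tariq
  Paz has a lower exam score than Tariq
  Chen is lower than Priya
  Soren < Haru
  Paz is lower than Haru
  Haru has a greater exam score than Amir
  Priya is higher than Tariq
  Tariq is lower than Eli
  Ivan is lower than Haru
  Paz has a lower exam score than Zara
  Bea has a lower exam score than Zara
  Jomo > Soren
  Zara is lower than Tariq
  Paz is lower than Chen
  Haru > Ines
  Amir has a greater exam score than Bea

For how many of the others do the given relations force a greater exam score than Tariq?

4

From Tariq the given relations immediately reach Eli, Ines, Priya.
From those, Haru — 4 in total.
Nothing else is reachable above Tariq; 4 in all.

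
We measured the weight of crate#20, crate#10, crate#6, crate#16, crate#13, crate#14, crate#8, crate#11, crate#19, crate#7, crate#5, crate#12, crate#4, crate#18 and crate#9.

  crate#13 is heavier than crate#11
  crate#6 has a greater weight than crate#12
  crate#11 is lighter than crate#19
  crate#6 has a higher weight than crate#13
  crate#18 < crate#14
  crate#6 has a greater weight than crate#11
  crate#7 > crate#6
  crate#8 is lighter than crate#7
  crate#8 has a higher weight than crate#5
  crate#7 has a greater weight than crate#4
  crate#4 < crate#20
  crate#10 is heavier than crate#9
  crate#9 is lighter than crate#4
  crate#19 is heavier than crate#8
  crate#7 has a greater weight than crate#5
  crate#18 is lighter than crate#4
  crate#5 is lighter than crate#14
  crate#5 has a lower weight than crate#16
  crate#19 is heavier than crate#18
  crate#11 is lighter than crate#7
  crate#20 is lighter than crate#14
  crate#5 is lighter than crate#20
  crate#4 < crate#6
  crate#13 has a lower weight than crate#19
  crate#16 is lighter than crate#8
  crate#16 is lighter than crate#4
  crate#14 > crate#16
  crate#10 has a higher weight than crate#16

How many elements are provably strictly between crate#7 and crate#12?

1

The relations place crate#12 below crate#7. An element lies strictly between them when it is forced above crate#12 and also forced below crate#7.
Above crate#12: {crate#6}. Below crate#7: {crate#11, crate#18, crate#9, crate#5, crate#16, crate#4, crate#13, crate#6, crate#8}.
Intersection: {crate#6} — 1.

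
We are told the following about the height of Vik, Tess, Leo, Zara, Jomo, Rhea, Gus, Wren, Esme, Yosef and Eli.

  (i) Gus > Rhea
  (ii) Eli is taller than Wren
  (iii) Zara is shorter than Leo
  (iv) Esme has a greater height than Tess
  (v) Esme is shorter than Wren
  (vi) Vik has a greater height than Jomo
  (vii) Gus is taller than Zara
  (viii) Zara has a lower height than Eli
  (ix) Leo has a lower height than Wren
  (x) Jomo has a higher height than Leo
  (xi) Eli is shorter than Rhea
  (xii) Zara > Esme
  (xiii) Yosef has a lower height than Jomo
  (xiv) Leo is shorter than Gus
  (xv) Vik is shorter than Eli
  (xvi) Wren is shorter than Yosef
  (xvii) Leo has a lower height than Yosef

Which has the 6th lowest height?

Chaining the given pairs: Tess < Esme < Zara < Leo < Wren < Yosef < Jomo < Vik < Eli < Rhea < Gus.
The 6th smallest is Yosef.

Yosef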